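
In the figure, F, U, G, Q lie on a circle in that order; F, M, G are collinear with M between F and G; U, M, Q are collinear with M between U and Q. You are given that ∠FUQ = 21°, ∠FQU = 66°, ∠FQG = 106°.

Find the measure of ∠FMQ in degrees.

∠FMQ = 61°

1. ∠FGQ = 21°  [same arc FQ]
2. ∠GFQ = 53°  [△FGQ]
3. ∠FMQ = 61°  [△FMQ]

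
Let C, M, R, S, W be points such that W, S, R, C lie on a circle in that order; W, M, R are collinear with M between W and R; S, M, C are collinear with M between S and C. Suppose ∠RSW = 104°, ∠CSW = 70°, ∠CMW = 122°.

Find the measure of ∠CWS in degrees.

1. ∠RCW = 76°  [cyclic WSRC, opposite ∠S+∠C]
2. ∠CRW = 70°  [same arc WC]
3. ∠CWR = 34°  [△WRC]
4. ∠SCW = 24°  [△WMC]
5. ∠CWS = 86°  [△WSC]

∠CWS = 86°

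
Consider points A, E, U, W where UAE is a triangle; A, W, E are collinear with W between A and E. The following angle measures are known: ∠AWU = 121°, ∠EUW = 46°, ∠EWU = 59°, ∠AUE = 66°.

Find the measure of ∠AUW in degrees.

∠AUW = 20°

1. ∠UEW = 75°  [△UWE]
2. ∠AEU = 75°  [W on ray EA]
3. ∠EAU = 39°  [△UAE]
4. ∠UAW = 39°  [W on ray AE]
5. ∠AUW = 20°  [△UAW]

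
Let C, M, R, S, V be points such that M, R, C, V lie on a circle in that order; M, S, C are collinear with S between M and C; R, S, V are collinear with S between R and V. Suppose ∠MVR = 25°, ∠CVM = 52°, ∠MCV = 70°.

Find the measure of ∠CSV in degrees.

1. ∠CMV = 58°  [△MCV]
2. ∠MSV = 97°  [△MSV]
3. ∠CSV = 83°  [linear pair at S on MC]

∠CSV = 83°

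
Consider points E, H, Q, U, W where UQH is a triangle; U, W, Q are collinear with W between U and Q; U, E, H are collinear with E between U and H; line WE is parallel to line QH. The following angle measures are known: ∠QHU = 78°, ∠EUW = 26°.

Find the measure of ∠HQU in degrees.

1. ∠UEW = 78°  [WE∥QH, corresponding at E]
2. ∠EWU = 76°  [△UWE]
3. ∠HQU = 76°  [WE∥QH, corresponding at W]

∠HQU = 76°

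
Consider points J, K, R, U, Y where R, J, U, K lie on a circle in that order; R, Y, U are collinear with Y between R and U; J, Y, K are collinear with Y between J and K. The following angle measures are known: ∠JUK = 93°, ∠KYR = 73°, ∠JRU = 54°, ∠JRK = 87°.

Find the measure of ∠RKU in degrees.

∠RKU = 128°

1. ∠KYU = 107°  [linear pair at Y on RU]
2. ∠JKU = 54°  [same arc JU]
3. ∠KUR = 19°  [△UYK]
4. ∠KJU = 33°  [△JUK]
5. ∠KRU = 33°  [same arc UK]
6. ∠RKU = 128°  [△RUK]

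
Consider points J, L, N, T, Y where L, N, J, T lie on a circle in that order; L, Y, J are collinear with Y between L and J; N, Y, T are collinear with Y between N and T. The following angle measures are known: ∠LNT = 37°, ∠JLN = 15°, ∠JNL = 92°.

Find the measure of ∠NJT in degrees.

1. ∠LYN = 128°  [△LYN]
2. ∠JTN = 15°  [same arc NJ]
3. ∠LJN = 73°  [△LNJ]
4. ∠JYN = 52°  [linear pair at Y on LJ]
5. ∠JNT = 55°  [△NYJ]
6. ∠NJT = 110°  [△NJT]

∠NJT = 110°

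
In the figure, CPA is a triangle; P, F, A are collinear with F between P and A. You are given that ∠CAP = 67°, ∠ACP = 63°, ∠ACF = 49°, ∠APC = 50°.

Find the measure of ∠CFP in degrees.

1. ∠CAF = 67°  [F on ray AP]
2. ∠AFC = 64°  [△CFA]
3. ∠CFP = 116°  [linear pair at F on PA]

∠CFP = 116°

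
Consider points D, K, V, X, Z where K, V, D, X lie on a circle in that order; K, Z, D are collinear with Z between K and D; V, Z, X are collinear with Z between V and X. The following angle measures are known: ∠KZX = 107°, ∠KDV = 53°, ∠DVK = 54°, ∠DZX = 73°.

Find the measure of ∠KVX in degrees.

∠KVX = 34°

1. ∠DKV = 73°  [△KVD]
2. ∠KZV = 73°  [vertical angles at Z]
3. ∠KVX = 34°  [△KZV]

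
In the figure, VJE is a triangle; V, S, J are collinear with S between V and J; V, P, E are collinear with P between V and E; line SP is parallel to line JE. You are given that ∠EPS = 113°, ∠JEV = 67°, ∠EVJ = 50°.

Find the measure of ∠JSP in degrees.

∠JSP = 117°

1. ∠SPV = 67°  [linear pair at P on VE]
2. ∠PVS = 50°  [S on VJ, P on VE]
3. ∠PSV = 63°  [△VSP]
4. ∠JSP = 117°  [linear pair at S on VJ]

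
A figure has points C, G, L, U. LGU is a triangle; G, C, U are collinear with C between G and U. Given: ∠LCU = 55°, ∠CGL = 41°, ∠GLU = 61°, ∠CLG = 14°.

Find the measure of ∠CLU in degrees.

1. ∠LGU = 41°  [C on ray GU]
2. ∠GUL = 78°  [△LGU]
3. ∠CUL = 78°  [C on ray UG]
4. ∠CLU = 47°  [△LCU]

∠CLU = 47°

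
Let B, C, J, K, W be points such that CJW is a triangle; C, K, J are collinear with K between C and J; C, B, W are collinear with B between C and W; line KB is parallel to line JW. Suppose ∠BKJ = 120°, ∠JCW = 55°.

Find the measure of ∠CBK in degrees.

∠CBK = 65°

1. ∠BKC = 60°  [linear pair at K on CJ]
2. ∠BCK = 55°  [K on CJ, B on CW]
3. ∠CBK = 65°  [△CKB]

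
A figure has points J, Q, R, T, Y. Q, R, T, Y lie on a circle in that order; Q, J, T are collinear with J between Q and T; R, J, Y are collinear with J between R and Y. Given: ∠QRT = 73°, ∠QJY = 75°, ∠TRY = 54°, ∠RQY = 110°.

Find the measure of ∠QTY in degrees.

1. ∠QYT = 107°  [cyclic QRTY, opposite ∠R+∠Y]
2. ∠TQY = 54°  [same arc TY]
3. ∠QTY = 19°  [△QTY]

∠QTY = 19°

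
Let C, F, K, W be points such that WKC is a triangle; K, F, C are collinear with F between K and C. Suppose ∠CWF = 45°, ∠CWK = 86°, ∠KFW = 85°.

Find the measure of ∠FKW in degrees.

∠FKW = 54°

1. ∠CFW = 95°  [linear pair at F on KC]
2. ∠FCW = 40°  [△WFC]
3. ∠KCW = 40°  [F on ray CK]
4. ∠CKW = 54°  [△WKC]
5. ∠FKW = 54°  [F on ray KC]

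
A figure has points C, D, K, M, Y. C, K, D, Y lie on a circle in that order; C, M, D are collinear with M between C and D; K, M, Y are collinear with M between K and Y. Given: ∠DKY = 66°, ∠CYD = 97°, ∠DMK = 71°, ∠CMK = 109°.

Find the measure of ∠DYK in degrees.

1. ∠DCY = 66°  [same arc DY]
2. ∠CDY = 17°  [△CDY]
3. ∠DMY = 109°  [vertical angles at M]
4. ∠DYK = 54°  [△DMY]

∠DYK = 54°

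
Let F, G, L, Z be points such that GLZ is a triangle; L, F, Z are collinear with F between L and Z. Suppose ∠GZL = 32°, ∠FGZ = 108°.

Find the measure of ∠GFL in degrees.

∠GFL = 140°

1. ∠FZG = 32°  [F on ray ZL]
2. ∠GFZ = 40°  [△GFZ]
3. ∠GFL = 140°  [linear pair at F on LZ]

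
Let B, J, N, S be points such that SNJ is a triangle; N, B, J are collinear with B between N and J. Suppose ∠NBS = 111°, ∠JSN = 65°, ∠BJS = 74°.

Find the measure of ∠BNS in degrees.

1. ∠NJS = 74°  [B on ray JN]
2. ∠JNS = 41°  [△SNJ]
3. ∠BNS = 41°  [B on ray NJ]

∠BNS = 41°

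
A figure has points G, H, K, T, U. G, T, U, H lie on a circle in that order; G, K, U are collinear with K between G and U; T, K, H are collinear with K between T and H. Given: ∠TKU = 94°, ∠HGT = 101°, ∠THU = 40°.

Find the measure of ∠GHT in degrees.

∠GHT = 25°

1. ∠GKT = 86°  [linear pair at K on GU]
2. ∠TGU = 40°  [same arc TU]
3. ∠GTH = 54°  [△GKT]
4. ∠GHT = 25°  [△GTH]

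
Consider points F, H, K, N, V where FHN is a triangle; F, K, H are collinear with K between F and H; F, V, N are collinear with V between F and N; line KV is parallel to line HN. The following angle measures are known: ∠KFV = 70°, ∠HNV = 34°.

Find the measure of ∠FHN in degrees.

∠FHN = 76°

1. ∠HFN = 70°  [K on FH, V on FN]
2. ∠FNH = 34°  [V on ray NF]
3. ∠FHN = 76°  [△FHN]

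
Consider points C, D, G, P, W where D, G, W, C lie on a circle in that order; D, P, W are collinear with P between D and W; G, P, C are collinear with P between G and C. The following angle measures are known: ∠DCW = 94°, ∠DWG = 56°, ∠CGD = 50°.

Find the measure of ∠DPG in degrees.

1. ∠DGW = 86°  [cyclic DGWC, opposite ∠G+∠C]
2. ∠GDW = 38°  [△DGW]
3. ∠DPG = 92°  [△DPG]

∠DPG = 92°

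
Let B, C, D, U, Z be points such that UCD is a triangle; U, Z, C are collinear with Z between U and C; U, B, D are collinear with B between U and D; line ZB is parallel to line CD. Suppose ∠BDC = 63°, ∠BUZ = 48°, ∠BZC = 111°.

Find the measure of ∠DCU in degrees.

1. ∠CDU = 63°  [B on ray DU]
2. ∠CUD = 48°  [Z on UC, B on UD]
3. ∠DCU = 69°  [△UCD]

∠DCU = 69°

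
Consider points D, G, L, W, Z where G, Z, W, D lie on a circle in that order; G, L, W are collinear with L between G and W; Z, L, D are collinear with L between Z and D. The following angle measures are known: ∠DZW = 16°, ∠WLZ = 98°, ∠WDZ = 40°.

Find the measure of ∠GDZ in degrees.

∠GDZ = 66°

1. ∠DGW = 16°  [same arc WD]
2. ∠DLG = 98°  [vertical angles at L]
3. ∠GDZ = 66°  [△GLD]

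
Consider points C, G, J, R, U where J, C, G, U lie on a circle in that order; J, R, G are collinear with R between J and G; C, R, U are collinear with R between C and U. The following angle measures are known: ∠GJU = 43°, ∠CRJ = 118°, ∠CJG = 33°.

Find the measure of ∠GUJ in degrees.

1. ∠GRU = 118°  [vertical angles at R]
2. ∠CUG = 33°  [same arc CG]
3. ∠JGU = 29°  [△GRU]
4. ∠GUJ = 108°  [△JGU]

∠GUJ = 108°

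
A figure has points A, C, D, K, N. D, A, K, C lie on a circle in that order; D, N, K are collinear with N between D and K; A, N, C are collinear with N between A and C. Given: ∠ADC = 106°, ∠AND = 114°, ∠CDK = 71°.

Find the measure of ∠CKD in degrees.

1. ∠AKC = 74°  [cyclic DAKC, opposite ∠D+∠K]
2. ∠CNK = 114°  [vertical angles at N]
3. ∠CAK = 71°  [same arc KC]
4. ∠ACK = 35°  [△AKC]
5. ∠CKD = 31°  [△KNC]

∠CKD = 31°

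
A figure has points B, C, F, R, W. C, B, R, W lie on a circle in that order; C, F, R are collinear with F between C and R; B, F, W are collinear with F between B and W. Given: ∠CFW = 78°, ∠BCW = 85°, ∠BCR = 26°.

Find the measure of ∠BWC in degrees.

∠BWC = 43°

1. ∠BFR = 78°  [vertical angles at F]
2. ∠BFC = 102°  [linear pair at F on CR]
3. ∠CBW = 52°  [△CFB]
4. ∠BWC = 43°  [△CBW]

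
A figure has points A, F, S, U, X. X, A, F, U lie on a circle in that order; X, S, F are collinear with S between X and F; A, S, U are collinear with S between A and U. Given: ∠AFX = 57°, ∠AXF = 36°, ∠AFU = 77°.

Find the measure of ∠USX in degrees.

1. ∠AUX = 57°  [same arc XA]
2. ∠AUF = 36°  [same arc AF]
3. ∠FAU = 67°  [△AFU]
4. ∠FXU = 67°  [same arc FU]
5. ∠USX = 56°  [△XSU]

∠USX = 56°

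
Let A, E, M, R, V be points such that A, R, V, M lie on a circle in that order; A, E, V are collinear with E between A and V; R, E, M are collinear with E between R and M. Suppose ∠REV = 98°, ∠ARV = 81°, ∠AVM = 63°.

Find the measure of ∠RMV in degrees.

1. ∠AEM = 98°  [vertical angles at E]
2. ∠MEV = 82°  [linear pair at E on AV]
3. ∠RMV = 35°  [△VEM]

∠RMV = 35°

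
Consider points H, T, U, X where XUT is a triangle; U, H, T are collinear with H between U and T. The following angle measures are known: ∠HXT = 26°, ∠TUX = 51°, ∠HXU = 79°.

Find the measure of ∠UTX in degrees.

∠UTX = 24°

1. ∠HUX = 51°  [H on ray UT]
2. ∠UHX = 50°  [△XUH]
3. ∠THX = 130°  [linear pair at H on UT]
4. ∠HTX = 24°  [△XHT]
5. ∠UTX = 24°  [H on ray TU]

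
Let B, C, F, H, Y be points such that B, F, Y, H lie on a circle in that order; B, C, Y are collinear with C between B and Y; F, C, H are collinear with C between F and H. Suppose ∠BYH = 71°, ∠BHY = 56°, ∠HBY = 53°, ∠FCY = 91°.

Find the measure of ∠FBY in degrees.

∠FBY = 20°

1. ∠BFH = 71°  [same arc BH]
2. ∠BCF = 89°  [linear pair at C on BY]
3. ∠FBY = 20°  [△BCF]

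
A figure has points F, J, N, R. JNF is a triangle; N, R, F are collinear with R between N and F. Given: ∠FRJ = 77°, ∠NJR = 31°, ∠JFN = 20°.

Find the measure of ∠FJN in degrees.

1. ∠JRN = 103°  [linear pair at R on NF]
2. ∠JNR = 46°  [△JNR]
3. ∠FNJ = 46°  [R on ray NF]
4. ∠FJN = 114°  [△JNF]

∠FJN = 114°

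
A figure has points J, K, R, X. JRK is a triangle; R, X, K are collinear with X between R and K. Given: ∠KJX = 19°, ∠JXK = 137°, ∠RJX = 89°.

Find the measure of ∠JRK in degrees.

∠JRK = 48°

1. ∠JXR = 43°  [linear pair at X on RK]
2. ∠JRX = 48°  [△JRX]
3. ∠JRK = 48°  [X on ray RK]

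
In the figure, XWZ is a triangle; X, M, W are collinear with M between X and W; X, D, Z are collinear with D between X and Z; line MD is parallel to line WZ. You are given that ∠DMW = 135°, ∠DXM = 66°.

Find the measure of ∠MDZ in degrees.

1. ∠DMX = 45°  [linear pair at M on XW]
2. ∠MDX = 69°  [△XMD]
3. ∠MDZ = 111°  [linear pair at D on XZ]

∠MDZ = 111°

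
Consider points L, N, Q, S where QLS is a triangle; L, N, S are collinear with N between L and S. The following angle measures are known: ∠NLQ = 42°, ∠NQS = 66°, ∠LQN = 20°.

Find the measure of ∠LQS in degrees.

1. ∠LNQ = 118°  [△QLN]
2. ∠QLS = 42°  [N on ray LS]
3. ∠QNS = 62°  [linear pair at N on LS]
4. ∠NSQ = 52°  [△QNS]
5. ∠LSQ = 52°  [N on ray SL]
6. ∠LQS = 86°  [△QLS]

∠LQS = 86°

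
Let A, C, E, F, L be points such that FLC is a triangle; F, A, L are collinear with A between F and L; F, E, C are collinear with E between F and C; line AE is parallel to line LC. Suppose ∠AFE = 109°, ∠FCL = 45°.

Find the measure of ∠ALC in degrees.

1. ∠CFL = 109°  [A on FL, E on FC]
2. ∠CLF = 26°  [△FLC]
3. ∠ALC = 26°  [A on ray LF]

∠ALC = 26°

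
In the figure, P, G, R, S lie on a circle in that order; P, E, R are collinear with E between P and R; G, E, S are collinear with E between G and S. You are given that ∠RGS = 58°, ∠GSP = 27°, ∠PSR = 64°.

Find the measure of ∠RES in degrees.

1. ∠RPS = 58°  [same arc RS]
2. ∠PES = 95°  [△PES]
3. ∠RES = 85°  [linear pair at E on PR]

∠RES = 85°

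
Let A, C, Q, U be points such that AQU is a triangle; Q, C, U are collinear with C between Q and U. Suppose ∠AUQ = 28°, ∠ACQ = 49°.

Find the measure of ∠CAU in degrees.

∠CAU = 21°

1. ∠AUC = 28°  [C on ray UQ]
2. ∠ACU = 131°  [linear pair at C on QU]
3. ∠CAU = 21°  [△ACU]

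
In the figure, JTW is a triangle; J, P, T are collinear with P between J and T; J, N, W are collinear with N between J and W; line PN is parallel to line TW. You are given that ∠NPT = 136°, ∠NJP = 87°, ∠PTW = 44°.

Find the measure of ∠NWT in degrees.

∠NWT = 49°

1. ∠JPN = 44°  [linear pair at P on JT]
2. ∠JNP = 49°  [△JPN]
3. ∠PNW = 131°  [linear pair at N on JW]
4. ∠NWT = 49°  [PN∥TW, co-interior at W–N]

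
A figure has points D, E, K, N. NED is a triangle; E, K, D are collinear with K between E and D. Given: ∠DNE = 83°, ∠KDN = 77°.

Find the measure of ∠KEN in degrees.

∠KEN = 20°

1. ∠EDN = 77°  [K on ray DE]
2. ∠DEN = 20°  [△NED]
3. ∠KEN = 20°  [K on ray ED]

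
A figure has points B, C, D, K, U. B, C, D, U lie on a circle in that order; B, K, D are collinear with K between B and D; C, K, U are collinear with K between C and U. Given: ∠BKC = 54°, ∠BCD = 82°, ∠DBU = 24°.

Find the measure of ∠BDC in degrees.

∠BDC = 30°

1. ∠CKD = 126°  [linear pair at K on BD]
2. ∠DCU = 24°  [same arc DU]
3. ∠BDC = 30°  [△CKD]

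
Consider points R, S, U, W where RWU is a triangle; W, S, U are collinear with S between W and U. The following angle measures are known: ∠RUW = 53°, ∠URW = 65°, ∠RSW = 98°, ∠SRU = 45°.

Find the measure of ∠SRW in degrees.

1. ∠RWU = 62°  [△RWU]
2. ∠RWS = 62°  [S on ray WU]
3. ∠SRW = 20°  [△RWS]

∠SRW = 20°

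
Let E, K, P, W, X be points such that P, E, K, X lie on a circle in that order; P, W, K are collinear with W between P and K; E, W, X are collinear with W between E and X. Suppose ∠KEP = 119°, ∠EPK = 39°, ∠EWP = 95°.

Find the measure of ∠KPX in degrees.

1. ∠EKP = 22°  [△PEK]
2. ∠KWX = 95°  [vertical angles at W]
3. ∠EXP = 22°  [same arc PE]
4. ∠PWX = 85°  [linear pair at W on PK]
5. ∠KPX = 73°  [△PWX]

∠KPX = 73°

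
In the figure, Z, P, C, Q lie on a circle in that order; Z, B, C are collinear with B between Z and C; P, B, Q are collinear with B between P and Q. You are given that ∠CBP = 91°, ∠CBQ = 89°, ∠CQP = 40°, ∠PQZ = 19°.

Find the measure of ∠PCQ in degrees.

∠PCQ = 70°

1. ∠PCZ = 19°  [same arc ZP]
2. ∠CPQ = 70°  [△PBC]
3. ∠PCQ = 70°  [△PCQ]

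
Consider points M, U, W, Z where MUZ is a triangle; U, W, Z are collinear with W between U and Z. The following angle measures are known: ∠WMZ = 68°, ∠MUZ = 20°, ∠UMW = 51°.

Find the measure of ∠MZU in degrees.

1. ∠MUW = 20°  [W on ray UZ]
2. ∠MWU = 109°  [△MUW]
3. ∠MWZ = 71°  [linear pair at W on UZ]
4. ∠MZW = 41°  [△MWZ]
5. ∠MZU = 41°  [W on ray ZU]

∠MZU = 41°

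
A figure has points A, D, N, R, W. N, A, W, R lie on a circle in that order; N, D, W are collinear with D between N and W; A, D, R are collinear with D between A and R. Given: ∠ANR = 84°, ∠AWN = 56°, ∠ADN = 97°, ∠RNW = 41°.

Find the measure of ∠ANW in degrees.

∠ANW = 43°

1. ∠AWR = 96°  [cyclic NAWR, opposite ∠N+∠W]
2. ∠RAW = 41°  [same arc WR]
3. ∠ARW = 43°  [△AWR]
4. ∠ANW = 43°  [same arc AW]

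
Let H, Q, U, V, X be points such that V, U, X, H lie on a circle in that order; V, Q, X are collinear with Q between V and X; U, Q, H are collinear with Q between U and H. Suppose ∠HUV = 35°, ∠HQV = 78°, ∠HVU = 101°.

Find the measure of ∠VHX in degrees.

∠VHX = 87°

1. ∠HXV = 35°  [same arc VH]
2. ∠UHV = 44°  [△VUH]
3. ∠HVX = 58°  [△VQH]
4. ∠VHX = 87°  [△VXH]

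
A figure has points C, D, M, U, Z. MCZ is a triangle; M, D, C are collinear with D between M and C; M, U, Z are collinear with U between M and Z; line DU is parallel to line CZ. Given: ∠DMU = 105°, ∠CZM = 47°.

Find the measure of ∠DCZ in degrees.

∠DCZ = 28°

1. ∠CMZ = 105°  [D on MC, U on MZ]
2. ∠MCZ = 28°  [△MCZ]
3. ∠DCZ = 28°  [D on ray CM]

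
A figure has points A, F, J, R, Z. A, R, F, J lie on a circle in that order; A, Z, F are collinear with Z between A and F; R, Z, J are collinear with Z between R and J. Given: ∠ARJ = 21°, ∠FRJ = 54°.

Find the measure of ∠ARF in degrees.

1. ∠AFJ = 21°  [same arc AJ]
2. ∠FAJ = 54°  [same arc FJ]
3. ∠AJF = 105°  [△AFJ]
4. ∠ARF = 75°  [cyclic ARFJ, opposite ∠R+∠J]

∠ARF = 75°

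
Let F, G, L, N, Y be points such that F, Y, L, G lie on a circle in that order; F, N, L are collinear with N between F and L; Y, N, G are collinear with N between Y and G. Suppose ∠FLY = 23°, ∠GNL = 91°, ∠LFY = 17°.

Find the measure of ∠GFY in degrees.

∠GFY = 85°

1. ∠FGY = 23°  [same arc FY]
2. ∠FNY = 91°  [vertical angles at N]
3. ∠FYG = 72°  [△FNY]
4. ∠GFY = 85°  [△FYG]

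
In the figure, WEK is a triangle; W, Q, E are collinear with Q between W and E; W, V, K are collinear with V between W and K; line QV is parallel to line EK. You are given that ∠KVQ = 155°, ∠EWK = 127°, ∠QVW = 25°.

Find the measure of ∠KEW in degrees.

∠KEW = 28°

1. ∠QWV = 127°  [Q on WE, V on WK]
2. ∠VQW = 28°  [△WQV]
3. ∠KEW = 28°  [QV∥EK, corresponding at Q]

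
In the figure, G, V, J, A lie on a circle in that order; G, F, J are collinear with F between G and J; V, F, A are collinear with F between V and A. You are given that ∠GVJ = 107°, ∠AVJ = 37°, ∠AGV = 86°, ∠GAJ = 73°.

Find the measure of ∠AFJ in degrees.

∠AFJ = 61°

1. ∠AGJ = 37°  [same arc JA]
2. ∠AJV = 94°  [cyclic GVJA, opposite ∠G+∠J]
3. ∠AJG = 70°  [△GJA]
4. ∠JAV = 49°  [△VJA]
5. ∠AFJ = 61°  [△JFA]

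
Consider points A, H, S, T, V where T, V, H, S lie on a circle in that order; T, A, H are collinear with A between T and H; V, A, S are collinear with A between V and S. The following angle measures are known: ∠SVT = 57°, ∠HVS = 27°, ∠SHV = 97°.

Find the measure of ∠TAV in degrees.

∠TAV = 67°

1. ∠SHT = 57°  [same arc TS]
2. ∠HSV = 56°  [△VHS]
3. ∠HAS = 67°  [△HAS]
4. ∠TAV = 67°  [vertical angles at A]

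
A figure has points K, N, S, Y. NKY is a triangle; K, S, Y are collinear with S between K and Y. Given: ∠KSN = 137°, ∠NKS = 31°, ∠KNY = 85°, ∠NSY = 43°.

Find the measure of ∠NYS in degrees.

∠NYS = 64°

1. ∠NKY = 31°  [S on ray KY]
2. ∠KYN = 64°  [△NKY]
3. ∠NYS = 64°  [S on ray YK]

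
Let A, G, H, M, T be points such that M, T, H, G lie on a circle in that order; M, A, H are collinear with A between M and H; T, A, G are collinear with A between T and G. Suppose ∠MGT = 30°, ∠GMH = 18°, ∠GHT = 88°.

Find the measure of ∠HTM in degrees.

∠HTM = 76°

1. ∠MHT = 30°  [same arc MT]
2. ∠GTH = 18°  [same arc HG]
3. ∠HGT = 74°  [△THG]
4. ∠HMT = 74°  [same arc TH]
5. ∠HTM = 76°  [△MTH]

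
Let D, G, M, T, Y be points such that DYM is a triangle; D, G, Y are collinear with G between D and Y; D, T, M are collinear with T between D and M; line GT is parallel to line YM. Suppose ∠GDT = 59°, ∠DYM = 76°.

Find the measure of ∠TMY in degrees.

∠TMY = 45°

1. ∠MDY = 59°  [G on DY, T on DM]
2. ∠DMY = 45°  [△DYM]
3. ∠TMY = 45°  [T on ray MD]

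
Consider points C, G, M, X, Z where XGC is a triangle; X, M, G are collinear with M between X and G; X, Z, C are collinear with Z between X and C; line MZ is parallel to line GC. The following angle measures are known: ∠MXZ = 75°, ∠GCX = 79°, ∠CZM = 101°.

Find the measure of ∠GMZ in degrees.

1. ∠CXG = 75°  [M on XG, Z on XC]
2. ∠CGX = 26°  [△XGC]
3. ∠XMZ = 26°  [MZ∥GC, corresponding at M]
4. ∠GMZ = 154°  [linear pair at M on XG]

∠GMZ = 154°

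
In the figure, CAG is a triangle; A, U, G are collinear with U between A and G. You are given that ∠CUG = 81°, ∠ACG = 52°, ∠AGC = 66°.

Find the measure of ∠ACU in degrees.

1. ∠AUC = 99°  [linear pair at U on AG]
2. ∠CAG = 62°  [△CAG]
3. ∠CAU = 62°  [U on ray AG]
4. ∠ACU = 19°  [△CAU]

∠ACU = 19°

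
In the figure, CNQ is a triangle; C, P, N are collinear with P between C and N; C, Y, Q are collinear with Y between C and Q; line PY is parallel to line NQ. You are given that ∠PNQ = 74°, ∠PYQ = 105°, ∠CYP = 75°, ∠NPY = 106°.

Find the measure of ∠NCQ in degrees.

∠NCQ = 31°

1. ∠CNQ = 74°  [P on ray NC]
2. ∠CQN = 75°  [PY∥NQ, corresponding at Y]
3. ∠NCQ = 31°  [△CNQ]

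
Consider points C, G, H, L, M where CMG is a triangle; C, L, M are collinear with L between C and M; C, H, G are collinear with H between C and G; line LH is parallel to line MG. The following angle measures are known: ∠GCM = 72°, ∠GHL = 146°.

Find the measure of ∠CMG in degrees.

∠CMG = 74°

1. ∠HCL = 72°  [L on CM, H on CG]
2. ∠CHL = 34°  [linear pair at H on CG]
3. ∠CLH = 74°  [△CLH]
4. ∠CMG = 74°  [LH∥MG, corresponding at L]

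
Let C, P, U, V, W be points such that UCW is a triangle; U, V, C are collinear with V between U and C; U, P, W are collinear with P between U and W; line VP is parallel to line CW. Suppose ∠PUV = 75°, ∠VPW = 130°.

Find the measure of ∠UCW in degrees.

∠UCW = 55°

1. ∠UPV = 50°  [linear pair at P on UW]
2. ∠PVU = 55°  [△UVP]
3. ∠UCW = 55°  [VP∥CW, corresponding at V]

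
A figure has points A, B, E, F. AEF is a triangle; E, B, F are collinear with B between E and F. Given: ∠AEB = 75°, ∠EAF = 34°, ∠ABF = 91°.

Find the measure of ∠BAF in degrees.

∠BAF = 18°

1. ∠AEF = 75°  [B on ray EF]
2. ∠AFE = 71°  [△AEF]
3. ∠AFB = 71°  [B on ray FE]
4. ∠BAF = 18°  [△ABF]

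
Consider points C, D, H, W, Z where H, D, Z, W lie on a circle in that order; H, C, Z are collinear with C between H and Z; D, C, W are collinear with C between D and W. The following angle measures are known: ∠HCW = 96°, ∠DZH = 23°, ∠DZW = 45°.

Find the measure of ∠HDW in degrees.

1. ∠DWH = 23°  [same arc HD]
2. ∠DHW = 135°  [cyclic HDZW, opposite ∠H+∠Z]
3. ∠HDW = 22°  [△HDW]

∠HDW = 22°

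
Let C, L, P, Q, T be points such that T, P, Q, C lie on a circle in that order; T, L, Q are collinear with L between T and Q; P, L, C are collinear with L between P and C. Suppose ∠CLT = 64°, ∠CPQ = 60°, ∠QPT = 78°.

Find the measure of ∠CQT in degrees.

1. ∠CTQ = 60°  [same arc QC]
2. ∠QCT = 102°  [cyclic TPQC, opposite ∠P+∠C]
3. ∠CQT = 18°  [△TQC]

∠CQT = 18°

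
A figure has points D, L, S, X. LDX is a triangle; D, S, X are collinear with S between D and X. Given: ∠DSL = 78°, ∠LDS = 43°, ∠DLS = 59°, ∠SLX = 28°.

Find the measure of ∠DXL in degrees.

1. ∠LSX = 102°  [linear pair at S on DX]
2. ∠LXS = 50°  [△LSX]
3. ∠DXL = 50°  [S on ray XD]

∠DXL = 50°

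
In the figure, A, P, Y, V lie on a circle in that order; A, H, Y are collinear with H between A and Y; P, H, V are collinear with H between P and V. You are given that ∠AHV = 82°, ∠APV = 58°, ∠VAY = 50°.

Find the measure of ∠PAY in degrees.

∠PAY = 24°

1. ∠PHY = 82°  [vertical angles at H]
2. ∠AHP = 98°  [linear pair at H on AY]
3. ∠PAY = 24°  [△AHP]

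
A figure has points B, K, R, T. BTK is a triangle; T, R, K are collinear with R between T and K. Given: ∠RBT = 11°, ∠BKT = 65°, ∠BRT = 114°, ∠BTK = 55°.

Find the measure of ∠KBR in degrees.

1. ∠BKR = 65°  [R on ray KT]
2. ∠BRK = 66°  [linear pair at R on TK]
3. ∠KBR = 49°  [△BRK]

∠KBR = 49°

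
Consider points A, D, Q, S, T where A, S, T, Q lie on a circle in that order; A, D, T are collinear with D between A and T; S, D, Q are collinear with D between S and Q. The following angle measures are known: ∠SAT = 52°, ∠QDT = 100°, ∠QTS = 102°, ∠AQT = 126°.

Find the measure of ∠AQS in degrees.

1. ∠SQT = 52°  [same arc ST]
2. ∠ADQ = 80°  [linear pair at D on AT]
3. ∠ATQ = 28°  [△TDQ]
4. ∠QAT = 26°  [△ATQ]
5. ∠AQS = 74°  [△ADQ]

∠AQS = 74°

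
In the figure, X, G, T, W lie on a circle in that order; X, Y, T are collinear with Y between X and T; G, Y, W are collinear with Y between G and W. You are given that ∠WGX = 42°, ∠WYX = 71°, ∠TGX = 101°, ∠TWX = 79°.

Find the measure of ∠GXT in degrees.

∠GXT = 29°

1. ∠WTX = 42°  [same arc XW]
2. ∠TYW = 109°  [linear pair at Y on XT]
3. ∠GWT = 29°  [△TYW]
4. ∠GXT = 29°  [same arc GT]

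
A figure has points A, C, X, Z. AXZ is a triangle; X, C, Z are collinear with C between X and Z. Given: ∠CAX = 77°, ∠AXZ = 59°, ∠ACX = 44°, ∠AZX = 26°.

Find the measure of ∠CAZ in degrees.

1. ∠ACZ = 136°  [linear pair at C on XZ]
2. ∠AZC = 26°  [C on ray ZX]
3. ∠CAZ = 18°  [△ACZ]

∠CAZ = 18°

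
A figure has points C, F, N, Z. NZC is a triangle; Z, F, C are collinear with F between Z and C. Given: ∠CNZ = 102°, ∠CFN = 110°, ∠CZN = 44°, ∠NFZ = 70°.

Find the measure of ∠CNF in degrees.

∠CNF = 36°

1. ∠NCZ = 34°  [△NZC]
2. ∠FCN = 34°  [F on ray CZ]
3. ∠CNF = 36°  [△NFC]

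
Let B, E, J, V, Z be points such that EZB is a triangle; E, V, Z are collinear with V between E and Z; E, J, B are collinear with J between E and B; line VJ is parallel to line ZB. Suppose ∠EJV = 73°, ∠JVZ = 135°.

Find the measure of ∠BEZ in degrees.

1. ∠EVJ = 45°  [linear pair at V on EZ]
2. ∠JEV = 62°  [△EVJ]
3. ∠BEZ = 62°  [V on EZ, J on EB]

∠BEZ = 62°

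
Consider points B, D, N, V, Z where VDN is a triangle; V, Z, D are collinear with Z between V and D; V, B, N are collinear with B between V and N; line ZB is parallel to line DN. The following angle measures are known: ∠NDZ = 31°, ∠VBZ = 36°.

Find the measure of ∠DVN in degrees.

1. ∠NDV = 31°  [Z on ray DV]
2. ∠DNV = 36°  [ZB∥DN, corresponding at B]
3. ∠DVN = 113°  [△VDN]

∠DVN = 113°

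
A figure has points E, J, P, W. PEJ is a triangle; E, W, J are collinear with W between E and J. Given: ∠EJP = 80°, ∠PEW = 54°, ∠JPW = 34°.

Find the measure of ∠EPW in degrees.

1. ∠PJW = 80°  [W on ray JE]
2. ∠JWP = 66°  [△PWJ]
3. ∠EWP = 114°  [linear pair at W on EJ]
4. ∠EPW = 12°  [△PEW]

∠EPW = 12°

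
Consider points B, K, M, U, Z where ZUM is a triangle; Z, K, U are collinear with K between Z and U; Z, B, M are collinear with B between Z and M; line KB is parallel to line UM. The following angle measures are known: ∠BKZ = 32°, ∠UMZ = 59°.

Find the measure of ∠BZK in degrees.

∠BZK = 89°

1. ∠MUZ = 32°  [KB∥UM, corresponding at K]
2. ∠MZU = 89°  [△ZUM]
3. ∠BZK = 89°  [K on ZU, B on ZM]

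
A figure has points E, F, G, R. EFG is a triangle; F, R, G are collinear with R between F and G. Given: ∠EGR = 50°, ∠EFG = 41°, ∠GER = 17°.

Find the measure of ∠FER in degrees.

1. ∠ERG = 113°  [△ERG]
2. ∠EFR = 41°  [R on ray FG]
3. ∠ERF = 67°  [linear pair at R on FG]
4. ∠FER = 72°  [△EFR]

∠FER = 72°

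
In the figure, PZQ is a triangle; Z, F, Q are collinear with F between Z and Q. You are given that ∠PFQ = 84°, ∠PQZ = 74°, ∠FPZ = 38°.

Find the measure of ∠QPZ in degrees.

∠QPZ = 60°

1. ∠PFZ = 96°  [linear pair at F on ZQ]
2. ∠FZP = 46°  [△PZF]
3. ∠PZQ = 46°  [F on ray ZQ]
4. ∠QPZ = 60°  [△PZQ]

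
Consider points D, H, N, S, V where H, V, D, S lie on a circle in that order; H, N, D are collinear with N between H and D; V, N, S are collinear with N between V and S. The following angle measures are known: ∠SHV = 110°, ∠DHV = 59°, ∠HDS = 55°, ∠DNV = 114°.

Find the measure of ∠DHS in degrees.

1. ∠HVS = 55°  [same arc HS]
2. ∠HNS = 114°  [vertical angles at N]
3. ∠HSV = 15°  [△HVS]
4. ∠DHS = 51°  [△HNS]

∠DHS = 51°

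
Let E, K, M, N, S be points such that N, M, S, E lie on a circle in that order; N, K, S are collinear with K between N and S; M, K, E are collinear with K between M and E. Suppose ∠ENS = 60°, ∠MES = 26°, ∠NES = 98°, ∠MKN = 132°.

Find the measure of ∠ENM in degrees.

1. ∠EMS = 60°  [same arc SE]
2. ∠ESM = 94°  [△MSE]
3. ∠ENM = 86°  [cyclic NMSE, opposite ∠N+∠S]

∠ENM = 86°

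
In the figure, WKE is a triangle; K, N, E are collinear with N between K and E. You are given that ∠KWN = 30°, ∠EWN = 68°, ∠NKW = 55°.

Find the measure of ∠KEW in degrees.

1. ∠KNW = 95°  [△WKN]
2. ∠ENW = 85°  [linear pair at N on KE]
3. ∠NEW = 27°  [△WNE]
4. ∠KEW = 27°  [N on ray EK]

∠KEW = 27°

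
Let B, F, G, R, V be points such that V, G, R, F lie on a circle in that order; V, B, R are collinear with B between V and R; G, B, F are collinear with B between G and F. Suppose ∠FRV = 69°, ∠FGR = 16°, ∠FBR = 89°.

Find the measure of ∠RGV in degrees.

1. ∠FVR = 16°  [same arc RF]
2. ∠RFV = 95°  [△VRF]
3. ∠RGV = 85°  [cyclic VGRF, opposite ∠G+∠F]

∠RGV = 85°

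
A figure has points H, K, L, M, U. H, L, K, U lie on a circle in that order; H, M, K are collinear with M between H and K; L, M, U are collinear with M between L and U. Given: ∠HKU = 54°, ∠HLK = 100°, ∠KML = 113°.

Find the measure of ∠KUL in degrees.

1. ∠HLU = 54°  [same arc HU]
2. ∠HML = 67°  [linear pair at M on HK]
3. ∠KHL = 59°  [△HML]
4. ∠KUL = 59°  [same arc LK]

∠KUL = 59°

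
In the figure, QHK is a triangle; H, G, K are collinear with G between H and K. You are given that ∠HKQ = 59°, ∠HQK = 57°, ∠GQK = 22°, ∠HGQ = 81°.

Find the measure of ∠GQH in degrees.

∠GQH = 35°

1. ∠KHQ = 64°  [△QHK]
2. ∠GHQ = 64°  [G on ray HK]
3. ∠GQH = 35°  [△QHG]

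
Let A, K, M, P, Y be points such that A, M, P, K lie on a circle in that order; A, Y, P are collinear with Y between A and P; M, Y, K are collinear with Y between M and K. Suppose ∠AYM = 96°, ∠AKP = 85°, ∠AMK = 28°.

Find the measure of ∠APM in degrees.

∠APM = 29°

1. ∠MAP = 56°  [△AYM]
2. ∠AMP = 95°  [cyclic AMPK, opposite ∠M+∠K]
3. ∠APM = 29°  [△AMP]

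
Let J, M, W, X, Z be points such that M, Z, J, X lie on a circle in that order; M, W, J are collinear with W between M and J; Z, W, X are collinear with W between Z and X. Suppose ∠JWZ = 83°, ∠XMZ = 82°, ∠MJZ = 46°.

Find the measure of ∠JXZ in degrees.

1. ∠JZX = 51°  [△ZWJ]
2. ∠XJZ = 98°  [cyclic MZJX, opposite ∠M+∠J]
3. ∠JXZ = 31°  [△ZJX]

∠JXZ = 31°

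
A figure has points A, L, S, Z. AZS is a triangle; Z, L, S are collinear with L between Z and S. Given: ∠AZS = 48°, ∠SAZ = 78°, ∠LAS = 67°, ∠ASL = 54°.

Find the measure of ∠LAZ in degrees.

1. ∠AZL = 48°  [L on ray ZS]
2. ∠ALS = 59°  [△ALS]
3. ∠ALZ = 121°  [linear pair at L on ZS]
4. ∠LAZ = 11°  [△AZL]

∠LAZ = 11°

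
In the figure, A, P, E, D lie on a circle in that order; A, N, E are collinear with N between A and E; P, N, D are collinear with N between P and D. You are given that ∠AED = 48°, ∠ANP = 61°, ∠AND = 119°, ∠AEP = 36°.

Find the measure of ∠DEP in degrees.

1. ∠DNE = 61°  [vertical angles at N]
2. ∠ENP = 119°  [linear pair at N on AE]
3. ∠DPE = 25°  [△PNE]
4. ∠EDP = 71°  [△END]
5. ∠DEP = 84°  [△PED]

∠DEP = 84°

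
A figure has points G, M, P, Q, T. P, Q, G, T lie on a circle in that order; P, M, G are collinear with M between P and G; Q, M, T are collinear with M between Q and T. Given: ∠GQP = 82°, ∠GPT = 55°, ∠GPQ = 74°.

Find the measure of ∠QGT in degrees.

1. ∠GQT = 55°  [same arc GT]
2. ∠GTQ = 74°  [same arc QG]
3. ∠QGT = 51°  [△QGT]

∠QGT = 51°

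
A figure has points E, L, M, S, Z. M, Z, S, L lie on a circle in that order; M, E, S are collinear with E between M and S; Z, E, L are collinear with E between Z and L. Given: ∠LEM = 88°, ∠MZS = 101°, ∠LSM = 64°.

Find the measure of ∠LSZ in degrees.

∠LSZ = 119°

1. ∠LES = 92°  [linear pair at E on MS]
2. ∠MLS = 79°  [cyclic MZSL, opposite ∠Z+∠L]
3. ∠LMS = 37°  [△MSL]
4. ∠SLZ = 24°  [△SEL]
5. ∠LZS = 37°  [same arc SL]
6. ∠LSZ = 119°  [△ZSL]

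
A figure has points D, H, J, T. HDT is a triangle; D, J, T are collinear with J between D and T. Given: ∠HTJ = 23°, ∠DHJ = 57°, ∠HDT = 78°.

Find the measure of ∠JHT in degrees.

∠JHT = 22°

1. ∠HDJ = 78°  [J on ray DT]
2. ∠DJH = 45°  [△HDJ]
3. ∠HJT = 135°  [linear pair at J on DT]
4. ∠JHT = 22°  [△HJT]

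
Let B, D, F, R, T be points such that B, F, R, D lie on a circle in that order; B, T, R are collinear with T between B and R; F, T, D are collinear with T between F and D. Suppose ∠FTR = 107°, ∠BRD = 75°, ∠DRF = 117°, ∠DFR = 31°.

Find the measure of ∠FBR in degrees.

∠FBR = 32°

1. ∠BTF = 73°  [linear pair at T on BR]
2. ∠BFD = 75°  [same arc BD]
3. ∠FBR = 32°  [△BTF]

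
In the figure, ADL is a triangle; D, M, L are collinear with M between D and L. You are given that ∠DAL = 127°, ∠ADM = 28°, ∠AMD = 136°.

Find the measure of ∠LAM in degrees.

1. ∠ADL = 28°  [M on ray DL]
2. ∠AML = 44°  [linear pair at M on DL]
3. ∠ALD = 25°  [△ADL]
4. ∠ALM = 25°  [M on ray LD]
5. ∠LAM = 111°  [△AML]

∠LAM = 111°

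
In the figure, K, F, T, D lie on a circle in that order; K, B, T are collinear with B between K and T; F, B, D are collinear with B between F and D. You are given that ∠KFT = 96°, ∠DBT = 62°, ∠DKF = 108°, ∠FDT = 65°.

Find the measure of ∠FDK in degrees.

1. ∠KDT = 84°  [cyclic KFTD, opposite ∠F+∠D]
2. ∠DBK = 118°  [linear pair at B on KT]
3. ∠DTK = 53°  [△TBD]
4. ∠DKT = 43°  [△KTD]
5. ∠FDK = 19°  [△KBD]

∠FDK = 19°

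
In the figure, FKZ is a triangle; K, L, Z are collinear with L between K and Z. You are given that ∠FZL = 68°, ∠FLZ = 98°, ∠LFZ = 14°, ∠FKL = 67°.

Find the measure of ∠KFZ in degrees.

∠KFZ = 45°

1. ∠FZK = 68°  [L on ray ZK]
2. ∠FKZ = 67°  [L on ray KZ]
3. ∠KFZ = 45°  [△FKZ]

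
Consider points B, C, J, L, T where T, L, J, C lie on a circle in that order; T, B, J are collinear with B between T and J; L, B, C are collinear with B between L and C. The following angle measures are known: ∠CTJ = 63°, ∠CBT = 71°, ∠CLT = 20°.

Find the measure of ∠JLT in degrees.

1. ∠CJT = 20°  [same arc TC]
2. ∠JCT = 97°  [△TJC]
3. ∠JLT = 83°  [cyclic TLJC, opposite ∠L+∠C]

∠JLT = 83°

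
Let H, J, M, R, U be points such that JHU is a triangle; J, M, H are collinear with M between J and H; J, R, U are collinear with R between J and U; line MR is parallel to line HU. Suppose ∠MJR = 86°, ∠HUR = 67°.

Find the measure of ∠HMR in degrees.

1. ∠HJU = 86°  [M on JH, R on JU]
2. ∠HUJ = 67°  [R on ray UJ]
3. ∠JHU = 27°  [△JHU]
4. ∠JMR = 27°  [MR∥HU, corresponding at M]
5. ∠HMR = 153°  [linear pair at M on JH]

∠HMR = 153°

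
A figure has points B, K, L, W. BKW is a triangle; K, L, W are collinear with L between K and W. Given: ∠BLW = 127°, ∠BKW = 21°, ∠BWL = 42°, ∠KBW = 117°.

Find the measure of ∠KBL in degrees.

∠KBL = 106°

1. ∠BLK = 53°  [linear pair at L on KW]
2. ∠BKL = 21°  [L on ray KW]
3. ∠KBL = 106°  [△BKL]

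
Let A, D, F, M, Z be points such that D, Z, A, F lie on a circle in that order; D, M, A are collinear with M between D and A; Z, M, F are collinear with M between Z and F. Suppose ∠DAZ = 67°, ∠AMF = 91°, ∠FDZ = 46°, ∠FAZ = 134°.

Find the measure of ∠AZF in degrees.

1. ∠DFZ = 67°  [same arc DZ]
2. ∠DMF = 89°  [linear pair at M on DA]
3. ∠ADF = 24°  [△DMF]
4. ∠AZF = 24°  [same arc AF]

∠AZF = 24°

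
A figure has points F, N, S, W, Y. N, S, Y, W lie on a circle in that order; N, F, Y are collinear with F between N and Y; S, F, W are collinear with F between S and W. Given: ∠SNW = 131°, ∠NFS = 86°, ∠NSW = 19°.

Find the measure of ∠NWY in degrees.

1. ∠NWS = 30°  [△NSW]
2. ∠SNY = 75°  [△NFS]
3. ∠NYS = 30°  [same arc NS]
4. ∠NSY = 75°  [△NSY]
5. ∠NWY = 105°  [cyclic NSYW, opposite ∠S+∠W]

∠NWY = 105°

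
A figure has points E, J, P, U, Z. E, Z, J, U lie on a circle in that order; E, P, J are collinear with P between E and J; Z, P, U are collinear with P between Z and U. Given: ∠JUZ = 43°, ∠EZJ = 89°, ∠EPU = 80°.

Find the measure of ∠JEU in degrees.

1. ∠JEZ = 43°  [same arc ZJ]
2. ∠EJZ = 48°  [△EZJ]
3. ∠EUZ = 48°  [same arc EZ]
4. ∠JEU = 52°  [△EPU]

∠JEU = 52°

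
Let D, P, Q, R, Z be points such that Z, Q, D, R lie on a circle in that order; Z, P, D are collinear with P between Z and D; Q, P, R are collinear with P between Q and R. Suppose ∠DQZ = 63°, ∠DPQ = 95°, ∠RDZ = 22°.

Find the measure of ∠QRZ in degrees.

∠QRZ = 44°

1. ∠DRZ = 117°  [cyclic ZQDR, opposite ∠Q+∠R]
2. ∠RPZ = 95°  [vertical angles at P]
3. ∠DZR = 41°  [△ZDR]
4. ∠QRZ = 44°  [△ZPR]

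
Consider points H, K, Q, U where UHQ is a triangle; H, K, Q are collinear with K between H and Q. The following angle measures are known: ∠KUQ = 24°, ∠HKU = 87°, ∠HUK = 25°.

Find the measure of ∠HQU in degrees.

∠HQU = 63°

1. ∠QKU = 93°  [linear pair at K on HQ]
2. ∠KQU = 63°  [△UKQ]
3. ∠HQU = 63°  [K on ray QH]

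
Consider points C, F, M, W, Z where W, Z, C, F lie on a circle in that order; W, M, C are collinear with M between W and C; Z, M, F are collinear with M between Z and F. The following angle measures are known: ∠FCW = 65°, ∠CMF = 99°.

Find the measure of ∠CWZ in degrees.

1. ∠FZW = 65°  [same arc WF]
2. ∠WMZ = 99°  [vertical angles at M]
3. ∠CWZ = 16°  [△WMZ]

∠CWZ = 16°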